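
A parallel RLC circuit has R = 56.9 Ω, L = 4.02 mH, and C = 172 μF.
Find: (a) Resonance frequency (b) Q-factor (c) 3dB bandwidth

Step 1 — Resonance: ω₀ = 1/√(LC) = 1/√(0.00402·0.000172) = 1203 rad/s.
Step 2 — f₀ = ω₀/(2π) = 191.4 Hz.
Step 3 — Parallel Q: Q = R/(ω₀L) = 56.9/(1203·0.00402) = 11.77.
Step 4 — Bandwidth: Δω = ω₀/Q = 102.2 rad/s; BW = Δω/(2π) = 16.26 Hz.

(a) f₀ = 191.4 Hz  (b) Q = 11.77  (c) BW = 16.26 Hz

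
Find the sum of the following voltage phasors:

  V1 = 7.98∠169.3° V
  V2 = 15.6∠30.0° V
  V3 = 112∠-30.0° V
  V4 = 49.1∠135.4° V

Step 1 — Convert each phasor to rectangular form:
  V1 = 7.98·(cos(169.3°) + j·sin(169.3°)) = -7.841 + j1.482 V
  V2 = 15.6·(cos(30.0°) + j·sin(30.0°)) = 13.51 + j7.8 V
  V3 = 112·(cos(-30.0°) + j·sin(-30.0°)) = 96.99 - j56 V
  V4 = 49.1·(cos(135.4°) + j·sin(135.4°)) = -34.96 + j34.48 V
Step 2 — Sum components: V_total = 67.7 - j12.24 V.
Step 3 — Convert to polar: |V_total| = 68.8 V, ∠V_total = -10.2°.

V_total = 68.8∠-10.2° V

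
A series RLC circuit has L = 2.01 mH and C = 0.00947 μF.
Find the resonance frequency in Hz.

Step 1 — Resonance condition Im(Z)=0 gives ω₀ = 1/√(LC).
Step 2 — ω₀ = 1/√(0.00201·9.47e-09) = 2.292e+05 rad/s.
Step 3 — f₀ = ω₀/(2π) = 3.648e+04 Hz.

f₀ = 3.648e+04 Hz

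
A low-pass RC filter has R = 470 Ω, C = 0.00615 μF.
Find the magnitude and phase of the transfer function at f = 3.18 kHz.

Step 1 — Angular frequency: ω = 2π·3180 = 1.998e+04 rad/s.
Step 2 — Transfer function: H(jω) = 1/(1 + jωRC).
Step 3 — Denominator: 1 + jωRC = 1 + j·1.998e+04·470·6.15e-09 = 1 + j0.05775.
Step 4 — H = 0.9967 - j0.05756.
Step 5 — Magnitude: |H| = 0.9983 (-0.0 dB); phase: φ = -3.3°.

|H| = 0.9983 (-0.0 dB), φ = -3.3°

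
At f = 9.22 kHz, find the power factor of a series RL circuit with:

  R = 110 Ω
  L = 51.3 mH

Step 1 — Angular frequency: ω = 2π·f = 2π·9220 = 5.793e+04 rad/s.
Step 2 — Component impedances:
  R: Z = R = 110 Ω
  L: Z = jωL = j·5.793e+04·0.0513 = 0 + j2972 Ω
Step 3 — Series combination: Z_total = R + L = 110 + j2972 Ω = 2974∠87.9° Ω.
Step 4 — Power factor: PF = cos(φ) = Re(Z)/|Z| = 110/2974 = 0.03699.
Step 5 — Type: Im(Z) = 2972 ⇒ lagging (phase φ = 87.9°).

PF = 0.03699 (lagging, φ = 87.9°)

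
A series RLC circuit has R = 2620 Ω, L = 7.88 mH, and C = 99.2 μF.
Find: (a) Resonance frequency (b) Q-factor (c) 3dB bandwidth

Step 1 — Resonance: ω₀ = 1/√(LC) = 1/√(0.00788·9.92e-05) = 1131 rad/s.
Step 2 — f₀ = ω₀/(2π) = 180 Hz.
Step 3 — Series Q: Q = ω₀L/R = 1131·0.00788/2620 = 0.003402.
Step 4 — Bandwidth: Δω = ω₀/Q = 3.325e+05 rad/s; BW = Δω/(2π) = 5.292e+04 Hz.

(a) f₀ = 180 Hz  (b) Q = 0.003402  (c) BW = 5.292e+04 Hz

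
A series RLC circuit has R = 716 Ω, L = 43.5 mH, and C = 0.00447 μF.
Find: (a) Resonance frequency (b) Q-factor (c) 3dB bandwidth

Step 1 — Resonance condition Im(Z)=0 gives ω₀ = 1/√(LC).
Step 2 — ω₀ = 1/√(0.0435·4.47e-09) = 7.171e+04 rad/s.
Step 3 — f₀ = ω₀/(2π) = 1.141e+04 Hz.
Step 4 — Series Q: Q = ω₀L/R = 7.171e+04·0.0435/716 = 4.357.
Step 5 — 3dB bandwidth: Δω = ω₀/Q = 1.646e+04 rad/s; BW = Δω/(2π) = 2620 Hz.

(a) f₀ = 1.141e+04 Hz  (b) Q = 4.357  (c) BW = 2620 Hz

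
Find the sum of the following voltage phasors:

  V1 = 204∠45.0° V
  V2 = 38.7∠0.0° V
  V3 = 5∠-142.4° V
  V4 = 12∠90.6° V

Step 1 — Convert each phasor to rectangular form:
  V1 = 204·(cos(45.0°) + j·sin(45.0°)) = 144.2 + j144.2 V
  V2 = 38.7·(cos(0.0°) + j·sin(0.0°)) = 38.7 V
  V3 = 5·(cos(-142.4°) + j·sin(-142.4°)) = -3.961 - j3.051 V
  V4 = 12·(cos(90.6°) + j·sin(90.6°)) = -0.1257 + j12 V
Step 2 — Sum components: V_total = 178.9 + j153.2 V.
Step 3 — Convert to polar: |V_total| = 235.5 V, ∠V_total = 40.6°.

V_total = 235.5∠40.6° V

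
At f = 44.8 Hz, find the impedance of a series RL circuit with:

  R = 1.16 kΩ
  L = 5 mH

Step 1 — Angular frequency: ω = 2π·f = 2π·44.8 = 281.5 rad/s.
Step 2 — Component impedances:
  R: Z = R = 1160 Ω
  L: Z = jωL = j·281.5·0.005 = 0 + j1.407 Ω
Step 3 — Series combination: Z_total = R + L = 1160 + j1.407 Ω = 1160∠0.1° Ω.

Z = 1160 + j1.407 Ω = 1160∠0.1° Ω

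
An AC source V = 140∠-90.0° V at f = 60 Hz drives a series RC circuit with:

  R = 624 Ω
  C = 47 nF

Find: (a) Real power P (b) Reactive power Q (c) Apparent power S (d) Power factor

Step 1 — Angular frequency: ω = 2π·f = 2π·60 = 377 rad/s.
Step 2 — Component impedances:
  R: Z = R = 624 Ω
  C: Z = 1/(jωC) = -j/(ω·C) = 0 - j5.644e+04 Ω
Step 3 — Series combination: Z_total = R + C = 624 - j5.644e+04 Ω = 5.644e+04∠-89.4° Ω.
Step 4 — Source phasor: V = 140∠-90.0° V = 0 - j140 V.
Step 5 — Current: I = V / Z = 0.00248 - j2.742e-05 A = 0.00248∠-0.6° A.
Step 6 — Complex power: S = V·I* = 0.003839 - j0.3472 VA.
Step 7 — Real power: P = Re(S) = 0.003839 W.
Step 8 — Reactive power: Q = Im(S) = -0.3472 VAR.
Step 9 — Apparent power: |S| = 0.3473 VA.
Step 10 — Power factor: PF = P/|S| = 0.01106 (leading).

(a) P = 0.003839 W  (b) Q = -0.3472 VAR  (c) S = 0.3473 VA  (d) PF = 0.01106 (leading)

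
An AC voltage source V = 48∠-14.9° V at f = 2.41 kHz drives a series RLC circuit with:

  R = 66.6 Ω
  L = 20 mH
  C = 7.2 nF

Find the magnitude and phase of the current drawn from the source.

Step 1 — Angular frequency: ω = 2π·f = 2π·2410 = 1.514e+04 rad/s.
Step 2 — Component impedances:
  R: Z = R = 66.6 Ω
  L: Z = jωL = j·1.514e+04·0.02 = 0 + j302.8 Ω
  C: Z = 1/(jωC) = -j/(ω·C) = 0 - j9172 Ω
Step 3 — Series combination: Z_total = R + L + C = 66.6 - j8869 Ω = 8870∠-89.6° Ω.
Step 4 — Source phasor: V = 48∠-14.9° V = 46.39 - j12.34 V.
Step 5 — Ohm's law: I = V / Z_total = (46.39 - j12.34) / (66.6 - j8869) = 0.001431 + j0.005219 A.
Step 6 — Convert to polar: |I| = 0.005412 A, ∠I = 74.7°.

I = 0.005412∠74.7° A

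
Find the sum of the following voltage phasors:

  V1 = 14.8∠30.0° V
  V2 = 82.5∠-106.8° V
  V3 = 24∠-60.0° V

Step 1 — Convert each phasor to rectangular form:
  V1 = 14.8·(cos(30.0°) + j·sin(30.0°)) = 12.82 + j7.4 V
  V2 = 82.5·(cos(-106.8°) + j·sin(-106.8°)) = -23.85 - j78.98 V
  V3 = 24·(cos(-60.0°) + j·sin(-60.0°)) = 12 - j20.78 V
Step 2 — Sum components: V_total = 0.9721 - j92.36 V.
Step 3 — Convert to polar: |V_total| = 92.37 V, ∠V_total = -89.4°.

V_total = 92.37∠-89.4° V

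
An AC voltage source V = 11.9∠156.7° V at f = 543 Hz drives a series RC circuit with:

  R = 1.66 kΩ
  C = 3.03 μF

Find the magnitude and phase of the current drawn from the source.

Step 1 — Angular frequency: ω = 2π·f = 2π·543 = 3412 rad/s.
Step 2 — Component impedances:
  R: Z = R = 1660 Ω
  C: Z = 1/(jωC) = -j/(ω·C) = 0 - j96.73 Ω
Step 3 — Series combination: Z_total = R + C = 1660 - j96.73 Ω = 1663∠-3.3° Ω.
Step 4 — Source phasor: V = 11.9∠156.7° V = -10.93 + j4.707 V.
Step 5 — Ohm's law: I = V / Z_total = (-10.93 + j4.707) / (1660 - j96.73) = -0.006726 + j0.002444 A.
Step 6 — Convert to polar: |I| = 0.007157 A, ∠I = 160.0°.

I = 0.007157∠160.0° A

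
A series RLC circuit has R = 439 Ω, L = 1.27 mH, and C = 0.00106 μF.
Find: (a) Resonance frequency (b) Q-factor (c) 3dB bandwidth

Step 1 — Resonance condition Im(Z)=0 gives ω₀ = 1/√(LC).
Step 2 — ω₀ = 1/√(0.00127·1.06e-09) = 8.619e+05 rad/s.
Step 3 — f₀ = ω₀/(2π) = 1.372e+05 Hz.
Step 4 — Series Q: Q = ω₀L/R = 8.619e+05·0.00127/439 = 2.493.
Step 5 — 3dB bandwidth: Δω = ω₀/Q = 3.457e+05 rad/s; BW = Δω/(2π) = 5.501e+04 Hz.

(a) f₀ = 1.372e+05 Hz  (b) Q = 2.493  (c) BW = 5.501e+04 Hz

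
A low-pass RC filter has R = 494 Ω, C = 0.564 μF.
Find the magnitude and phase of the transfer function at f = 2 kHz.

Step 1 — Angular frequency: ω = 2π·2000 = 1.257e+04 rad/s.
Step 2 — Transfer function: H(jω) = 1/(1 + jωRC).
Step 3 — Denominator: 1 + jωRC = 1 + j·1.257e+04·494·5.64e-07 = 1 + j3.501.
Step 4 — H = 0.07542 - j0.2641.
Step 5 — Magnitude: |H| = 0.2746 (-11.2 dB); phase: φ = -74.1°.

|H| = 0.2746 (-11.2 dB), φ = -74.1°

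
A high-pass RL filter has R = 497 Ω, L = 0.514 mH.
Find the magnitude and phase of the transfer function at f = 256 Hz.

Step 1 — Angular frequency: ω = 2π·256 = 1608 rad/s.
Step 2 — Transfer function: H(jω) = jωL/(R + jωL).
Step 3 — Numerator jωL = j·0.8268; denominator R + jωL = 497 + j0.8268.
Step 4 — H = 2.767e-06 + j0.001664.
Step 5 — Magnitude: |H| = 0.001664 (-55.6 dB); phase: φ = 89.9°.

|H| = 0.001664 (-55.6 dB), φ = 89.9°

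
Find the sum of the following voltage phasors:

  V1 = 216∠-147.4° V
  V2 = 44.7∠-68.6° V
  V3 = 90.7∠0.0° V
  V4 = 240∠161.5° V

Step 1 — Convert each phasor to rectangular form:
  V1 = 216·(cos(-147.4°) + j·sin(-147.4°)) = -182 - j116.4 V
  V2 = 44.7·(cos(-68.6°) + j·sin(-68.6°)) = 16.31 - j41.62 V
  V3 = 90.7·(cos(0.0°) + j·sin(0.0°)) = 90.7 V
  V4 = 240·(cos(161.5°) + j·sin(161.5°)) = -227.6 + j76.15 V
Step 2 — Sum components: V_total = -302.6 - j81.84 V.
Step 3 — Convert to polar: |V_total| = 313.4 V, ∠V_total = -164.9°.

V_total = 313.4∠-164.9° V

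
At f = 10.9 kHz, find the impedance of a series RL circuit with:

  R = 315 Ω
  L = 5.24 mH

Step 1 — Angular frequency: ω = 2π·f = 2π·1.09e+04 = 6.849e+04 rad/s.
Step 2 — Component impedances:
  R: Z = R = 315 Ω
  L: Z = jωL = j·6.849e+04·0.00524 = 0 + j358.9 Ω
Step 3 — Series combination: Z_total = R + L = 315 + j358.9 Ω = 477.5∠48.7° Ω.

Z = 315 + j358.9 Ω = 477.5∠48.7° Ω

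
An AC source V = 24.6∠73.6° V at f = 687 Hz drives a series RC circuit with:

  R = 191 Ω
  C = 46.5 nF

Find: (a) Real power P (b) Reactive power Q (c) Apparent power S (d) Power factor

Step 1 — Angular frequency: ω = 2π·f = 2π·687 = 4317 rad/s.
Step 2 — Component impedances:
  R: Z = R = 191 Ω
  C: Z = 1/(jωC) = -j/(ω·C) = 0 - j4982 Ω
Step 3 — Series combination: Z_total = R + C = 191 - j4982 Ω = 4986∠-87.8° Ω.
Step 4 — Source phasor: V = 24.6∠73.6° V = 6.946 + j23.6 V.
Step 5 — Current: I = V / Z = -0.004676 + j0.001573 A = 0.004934∠161.4° A.
Step 6 — Complex power: S = V·I* = 0.00465 - j0.1213 VA.
Step 7 — Real power: P = Re(S) = 0.00465 W.
Step 8 — Reactive power: Q = Im(S) = -0.1213 VAR.
Step 9 — Apparent power: |S| = 0.1214 VA.
Step 10 — Power factor: PF = P/|S| = 0.03831 (leading).

(a) P = 0.00465 W  (b) Q = -0.1213 VAR  (c) S = 0.1214 VA  (d) PF = 0.03831 (leading)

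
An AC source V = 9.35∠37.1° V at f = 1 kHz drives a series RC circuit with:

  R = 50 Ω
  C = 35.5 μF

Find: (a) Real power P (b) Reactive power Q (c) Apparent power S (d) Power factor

Step 1 — Angular frequency: ω = 2π·f = 2π·1000 = 6283 rad/s.
Step 2 — Component impedances:
  R: Z = R = 50 Ω
  C: Z = 1/(jωC) = -j/(ω·C) = 0 - j4.483 Ω
Step 3 — Series combination: Z_total = R + C = 50 - j4.483 Ω = 50.2∠-5.1° Ω.
Step 4 — Source phasor: V = 9.35∠37.1° V = 7.457 + j5.64 V.
Step 5 — Current: I = V / Z = 0.1379 + j0.1252 A = 0.1863∠42.2° A.
Step 6 — Complex power: S = V·I* = 1.735 - j0.1555 VA.
Step 7 — Real power: P = Re(S) = 1.735 W.
Step 8 — Reactive power: Q = Im(S) = -0.1555 VAR.
Step 9 — Apparent power: |S| = 1.741 VA.
Step 10 — Power factor: PF = P/|S| = 0.996 (leading).

(a) P = 1.735 W  (b) Q = -0.1555 VAR  (c) S = 1.741 VA  (d) PF = 0.996 (leading)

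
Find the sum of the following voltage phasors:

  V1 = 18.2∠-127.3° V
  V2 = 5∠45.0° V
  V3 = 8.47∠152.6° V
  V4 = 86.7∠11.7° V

Step 1 — Convert each phasor to rectangular form:
  V1 = 18.2·(cos(-127.3°) + j·sin(-127.3°)) = -11.03 - j14.48 V
  V2 = 5·(cos(45.0°) + j·sin(45.0°)) = 3.536 + j3.536 V
  V3 = 8.47·(cos(152.6°) + j·sin(152.6°)) = -7.52 + j3.898 V
  V4 = 86.7·(cos(11.7°) + j·sin(11.7°)) = 84.9 + j17.58 V
Step 2 — Sum components: V_total = 69.89 + j10.54 V.
Step 3 — Convert to polar: |V_total| = 70.68 V, ∠V_total = 8.6°.

V_total = 70.68∠8.6° V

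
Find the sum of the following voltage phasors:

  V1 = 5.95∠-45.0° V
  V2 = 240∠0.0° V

Step 1 — Convert each phasor to rectangular form:
  V1 = 5.95·(cos(-45.0°) + j·sin(-45.0°)) = 4.207 - j4.207 V
  V2 = 240·(cos(0.0°) + j·sin(0.0°)) = 240 V
Step 2 — Sum components: V_total = 244.2 - j4.207 V.
Step 3 — Convert to polar: |V_total| = 244.2 V, ∠V_total = -1.0°.

V_total = 244.2∠-1.0° V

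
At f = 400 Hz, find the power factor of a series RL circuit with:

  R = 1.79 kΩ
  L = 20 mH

Step 1 — Angular frequency: ω = 2π·f = 2π·400 = 2513 rad/s.
Step 2 — Component impedances:
  R: Z = R = 1790 Ω
  L: Z = jωL = j·2513·0.02 = 0 + j50.27 Ω
Step 3 — Series combination: Z_total = R + L = 1790 + j50.27 Ω = 1791∠1.6° Ω.
Step 4 — Power factor: PF = cos(φ) = Re(Z)/|Z| = 1790/1790.7 = 0.9996.
Step 5 — Type: Im(Z) = 50.27 ⇒ lagging (phase φ = 1.6°).

PF = 0.9996 (lagging, φ = 1.6°)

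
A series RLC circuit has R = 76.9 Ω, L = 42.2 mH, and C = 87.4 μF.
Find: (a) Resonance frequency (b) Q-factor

Step 1 — Resonance condition Im(Z)=0 gives ω₀ = 1/√(LC).
Step 2 — ω₀ = 1/√(0.0422·8.74e-05) = 520.7 rad/s.
Step 3 — f₀ = ω₀/(2π) = 82.87 Hz.
Step 4 — Series Q: Q = ω₀L/R = 520.7·0.0422/76.9 = 0.2857.

(a) f₀ = 82.87 Hz  (b) Q = 0.2857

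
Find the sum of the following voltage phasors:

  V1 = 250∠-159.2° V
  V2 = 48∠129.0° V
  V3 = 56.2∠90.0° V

Step 1 — Convert each phasor to rectangular form:
  V1 = 250·(cos(-159.2°) + j·sin(-159.2°)) = -233.7 - j88.78 V
  V2 = 48·(cos(129.0°) + j·sin(129.0°)) = -30.21 + j37.3 V
  V3 = 56.2·(cos(90.0°) + j·sin(90.0°)) = 0 + j56.2 V
Step 2 — Sum components: V_total = -263.9 + j4.726 V.
Step 3 — Convert to polar: |V_total| = 264 V, ∠V_total = 179.0°.

V_total = 264∠179.0° V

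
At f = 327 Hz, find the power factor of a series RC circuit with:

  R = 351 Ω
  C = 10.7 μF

Step 1 — Angular frequency: ω = 2π·f = 2π·327 = 2055 rad/s.
Step 2 — Component impedances:
  R: Z = R = 351 Ω
  C: Z = 1/(jωC) = -j/(ω·C) = 0 - j45.49 Ω
Step 3 — Series combination: Z_total = R + C = 351 - j45.49 Ω = 353.9∠-7.4° Ω.
Step 4 — Power factor: PF = cos(φ) = Re(Z)/|Z| = 351/353.94 = 0.9917.
Step 5 — Type: Im(Z) = -45.49 ⇒ leading (phase φ = -7.4°).

PF = 0.9917 (leading, φ = -7.4°)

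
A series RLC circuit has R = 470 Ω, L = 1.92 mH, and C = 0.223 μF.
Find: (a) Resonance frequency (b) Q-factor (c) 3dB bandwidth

Step 1 — Resonance condition Im(Z)=0 gives ω₀ = 1/√(LC).
Step 2 — ω₀ = 1/√(0.00192·2.23e-07) = 4.833e+04 rad/s.
Step 3 — f₀ = ω₀/(2π) = 7692 Hz.
Step 4 — Series Q: Q = ω₀L/R = 4.833e+04·0.00192/470 = 0.1974.
Step 5 — 3dB bandwidth: Δω = ω₀/Q = 2.448e+05 rad/s; BW = Δω/(2π) = 3.896e+04 Hz.

(a) f₀ = 7692 Hz  (b) Q = 0.1974  (c) BW = 3.896e+04 Hz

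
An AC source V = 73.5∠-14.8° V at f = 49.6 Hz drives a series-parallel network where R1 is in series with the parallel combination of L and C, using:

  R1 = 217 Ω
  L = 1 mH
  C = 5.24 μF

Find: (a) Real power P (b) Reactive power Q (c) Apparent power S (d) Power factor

Step 1 — Angular frequency: ω = 2π·f = 2π·49.6 = 311.6 rad/s.
Step 2 — Component impedances:
  R1: Z = R = 217 Ω
  L: Z = jωL = j·311.6·0.001 = 0 + j0.3116 Ω
  C: Z = 1/(jωC) = -j/(ω·C) = 0 - j612.4 Ω
Step 3 — Parallel branch: L || C = 1/(1/L + 1/C) = 0 + j0.3118 Ω.
Step 4 — Series with R1: Z_total = R1 + (L || C) = 217 + j0.3118 Ω = 217∠0.1° Ω.
Step 5 — Source phasor: V = 73.5∠-14.8° V = 71.06 - j18.78 V.
Step 6 — Current: I = V / Z = 0.3273 - j0.08699 A = 0.3387∠-14.9° A.
Step 7 — Complex power: S = V·I* = 24.9 + j0.03577 VA.
Step 8 — Real power: P = Re(S) = 24.9 W.
Step 9 — Reactive power: Q = Im(S) = 0.03577 VAR.
Step 10 — Apparent power: |S| = 24.9 VA.
Step 11 — Power factor: PF = P/|S| = 1 (lagging).

(a) P = 24.9 W  (b) Q = 0.03577 VAR  (c) S = 24.9 VA  (d) PF = 1 (lagging)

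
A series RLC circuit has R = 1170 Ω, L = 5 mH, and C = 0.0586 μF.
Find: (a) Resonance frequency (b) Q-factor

Step 1 — Resonance condition Im(Z)=0 gives ω₀ = 1/√(LC).
Step 2 — ω₀ = 1/√(0.005·5.86e-08) = 5.842e+04 rad/s.
Step 3 — f₀ = ω₀/(2π) = 9298 Hz.
Step 4 — Series Q: Q = ω₀L/R = 5.842e+04·0.005/1170 = 0.2497.

(a) f₀ = 9298 Hz  (b) Q = 0.2497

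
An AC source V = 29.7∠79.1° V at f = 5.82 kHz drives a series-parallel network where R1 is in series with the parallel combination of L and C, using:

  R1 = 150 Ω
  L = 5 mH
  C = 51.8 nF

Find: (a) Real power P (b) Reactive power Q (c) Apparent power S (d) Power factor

Step 1 — Angular frequency: ω = 2π·f = 2π·5820 = 3.657e+04 rad/s.
Step 2 — Component impedances:
  R1: Z = R = 150 Ω
  L: Z = jωL = j·3.657e+04·0.005 = 0 + j182.8 Ω
  C: Z = 1/(jωC) = -j/(ω·C) = 0 - j527.9 Ω
Step 3 — Parallel branch: L || C = 1/(1/L + 1/C) = 0 + j279.7 Ω.
Step 4 — Series with R1: Z_total = R1 + (L || C) = 150 + j279.7 Ω = 317.4∠61.8° Ω.
Step 5 — Source phasor: V = 29.7∠79.1° V = 5.616 + j29.16 V.
Step 6 — Current: I = V / Z = 0.08934 + j0.02783 A = 0.09357∠17.3° A.
Step 7 — Complex power: S = V·I* = 1.313 + j2.449 VA.
Step 8 — Real power: P = Re(S) = 1.313 W.
Step 9 — Reactive power: Q = Im(S) = 2.449 VAR.
Step 10 — Apparent power: |S| = 2.779 VA.
Step 11 — Power factor: PF = P/|S| = 0.4726 (lagging).

(a) P = 1.313 W  (b) Q = 2.449 VAR  (c) S = 2.779 VA  (d) PF = 0.4726 (lagging)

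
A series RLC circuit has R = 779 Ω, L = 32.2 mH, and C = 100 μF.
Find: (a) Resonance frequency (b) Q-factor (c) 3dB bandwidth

Step 1 — Resonance condition Im(Z)=0 gives ω₀ = 1/√(LC).
Step 2 — ω₀ = 1/√(0.0322·0.0001) = 557.3 rad/s.
Step 3 — f₀ = ω₀/(2π) = 88.69 Hz.
Step 4 — Series Q: Q = ω₀L/R = 557.3·0.0322/779 = 0.02304.
Step 5 — 3dB bandwidth: Δω = ω₀/Q = 2.419e+04 rad/s; BW = Δω/(2π) = 3850 Hz.

(a) f₀ = 88.69 Hz  (b) Q = 0.02304  (c) BW = 3850 Hz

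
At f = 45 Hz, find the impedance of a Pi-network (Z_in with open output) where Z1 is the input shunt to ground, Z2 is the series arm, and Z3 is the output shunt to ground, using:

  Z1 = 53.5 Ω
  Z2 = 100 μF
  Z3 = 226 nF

Step 1 — Angular frequency: ω = 2π·f = 2π·45 = 282.7 rad/s.
Step 2 — Component impedances:
  Z1: Z = R = 53.5 Ω
  Z2: Z = 1/(jωC) = -j/(ω·C) = 0 - j35.37 Ω
  Z3: Z = 1/(jωC) = -j/(ω·C) = 0 - j1.565e+04 Ω
Step 3 — With open output, the series arm Z2 and the output shunt Z3 appear in series to ground: Z2 + Z3 = 0 - j1.568e+04 Ω.
Step 4 — Parallel with input shunt Z1: Z_in = Z1 || (Z2 + Z3) = 53.5 - j0.1825 Ω = 53.5∠-0.2° Ω.

Z = 53.5 - j0.1825 Ω = 53.5∠-0.2° Ω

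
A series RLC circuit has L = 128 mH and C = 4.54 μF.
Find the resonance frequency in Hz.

Step 1 — Resonance condition Im(Z)=0 gives ω₀ = 1/√(LC).
Step 2 — ω₀ = 1/√(0.128·4.54e-06) = 1312 rad/s.
Step 3 — f₀ = ω₀/(2π) = 208.8 Hz.

f₀ = 208.8 Hz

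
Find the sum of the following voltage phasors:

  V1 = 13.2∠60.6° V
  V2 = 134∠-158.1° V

Step 1 — Convert each phasor to rectangular form:
  V1 = 13.2·(cos(60.6°) + j·sin(60.6°)) = 6.48 + j11.5 V
  V2 = 134·(cos(-158.1°) + j·sin(-158.1°)) = -124.3 - j49.98 V
Step 2 — Sum components: V_total = -117.9 - j38.48 V.
Step 3 — Convert to polar: |V_total| = 124 V, ∠V_total = -161.9°.

V_total = 124∠-161.9° V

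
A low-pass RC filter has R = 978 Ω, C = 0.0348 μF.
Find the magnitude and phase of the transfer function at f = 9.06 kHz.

Step 1 — Angular frequency: ω = 2π·9060 = 5.693e+04 rad/s.
Step 2 — Transfer function: H(jω) = 1/(1 + jωRC).
Step 3 — Denominator: 1 + jωRC = 1 + j·5.693e+04·978·3.48e-08 = 1 + j1.937.
Step 4 — H = 0.2104 - j0.4076.
Step 5 — Magnitude: |H| = 0.4587 (-6.8 dB); phase: φ = -62.7°.

|H| = 0.4587 (-6.8 dB), φ = -62.7°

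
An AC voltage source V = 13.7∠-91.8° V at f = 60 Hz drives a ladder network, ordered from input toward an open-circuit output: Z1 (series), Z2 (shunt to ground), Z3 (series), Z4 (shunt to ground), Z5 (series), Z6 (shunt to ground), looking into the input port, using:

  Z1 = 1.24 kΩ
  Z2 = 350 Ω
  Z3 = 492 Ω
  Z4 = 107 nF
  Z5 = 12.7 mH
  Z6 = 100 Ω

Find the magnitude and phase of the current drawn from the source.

Step 1 — Angular frequency: ω = 2π·f = 2π·60 = 377 rad/s.
Step 2 — Component impedances:
  Z1: Z = R = 1240 Ω
  Z2: Z = R = 350 Ω
  Z3: Z = R = 492 Ω
  Z4: Z = 1/(jωC) = -j/(ω·C) = 0 - j2.479e+04 Ω
  Z5: Z = jωL = j·377·0.0127 = 0 + j4.788 Ω
  Z6: Z = R = 100 Ω
Step 3 — Ladder network (open output): work backward from the far end, alternating series and parallel combinations. Z_in = 1460 + j0.6053 Ω = 1460∠0.0° Ω.
Step 4 — Source phasor: V = 13.7∠-91.8° V = -0.4303 - j13.69 V.
Step 5 — Ohm's law: I = V / Z_total = (-0.4303 - j13.69) / (1460 + j0.6053) = -0.0002986 - j0.009379 A.
Step 6 — Convert to polar: |I| = 0.009384 A, ∠I = -91.8°.

I = 0.009384∠-91.8° A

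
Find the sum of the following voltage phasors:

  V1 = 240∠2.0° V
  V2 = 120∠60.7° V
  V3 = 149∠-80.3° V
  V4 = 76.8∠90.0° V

Step 1 — Convert each phasor to rectangular form:
  V1 = 240·(cos(2.0°) + j·sin(2.0°)) = 239.9 + j8.376 V
  V2 = 120·(cos(60.7°) + j·sin(60.7°)) = 58.73 + j104.6 V
  V3 = 149·(cos(-80.3°) + j·sin(-80.3°)) = 25.1 - j146.9 V
  V4 = 76.8·(cos(90.0°) + j·sin(90.0°)) = 0 + j76.8 V
Step 2 — Sum components: V_total = 323.7 + j42.95 V.
Step 3 — Convert to polar: |V_total| = 326.5 V, ∠V_total = 7.6°.

V_total = 326.5∠7.6° V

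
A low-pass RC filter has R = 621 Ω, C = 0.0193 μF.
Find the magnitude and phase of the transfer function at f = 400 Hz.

Step 1 — Angular frequency: ω = 2π·400 = 2513 rad/s.
Step 2 — Transfer function: H(jω) = 1/(1 + jωRC).
Step 3 — Denominator: 1 + jωRC = 1 + j·2513·621·1.93e-08 = 1 + j0.03012.
Step 4 — H = 0.9991 - j0.0301.
Step 5 — Magnitude: |H| = 0.9995 (-0.0 dB); phase: φ = -1.7°.

|H| = 0.9995 (-0.0 dB), φ = -1.7°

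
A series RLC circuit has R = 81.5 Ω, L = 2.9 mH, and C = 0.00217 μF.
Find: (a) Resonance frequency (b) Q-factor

Step 1 — Resonance condition Im(Z)=0 gives ω₀ = 1/√(LC).
Step 2 — ω₀ = 1/√(0.0029·2.17e-09) = 3.986e+05 rad/s.
Step 3 — f₀ = ω₀/(2π) = 6.344e+04 Hz.
Step 4 — Series Q: Q = ω₀L/R = 3.986e+05·0.0029/81.5 = 14.18.

(a) f₀ = 6.344e+04 Hz  (b) Q = 14.18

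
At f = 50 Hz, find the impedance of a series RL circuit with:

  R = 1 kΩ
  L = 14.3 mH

Step 1 — Angular frequency: ω = 2π·f = 2π·50 = 314.2 rad/s.
Step 2 — Component impedances:
  R: Z = R = 1000 Ω
  L: Z = jωL = j·314.2·0.0143 = 0 + j4.492 Ω
Step 3 — Series combination: Z_total = R + L = 1000 + j4.492 Ω = 1000∠0.3° Ω.

Z = 1000 + j4.492 Ω = 1000∠0.3° Ω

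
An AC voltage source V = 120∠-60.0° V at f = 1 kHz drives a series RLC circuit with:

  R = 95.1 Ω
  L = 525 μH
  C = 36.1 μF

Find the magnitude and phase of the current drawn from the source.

Step 1 — Angular frequency: ω = 2π·f = 2π·1000 = 6283 rad/s.
Step 2 — Component impedances:
  R: Z = R = 95.1 Ω
  L: Z = jωL = j·6283·0.000525 = 0 + j3.299 Ω
  C: Z = 1/(jωC) = -j/(ω·C) = 0 - j4.409 Ω
Step 3 — Series combination: Z_total = R + L + C = 95.1 - j1.11 Ω = 95.11∠-0.7° Ω.
Step 4 — Source phasor: V = 120∠-60.0° V = 60 - j103.9 V.
Step 5 — Ohm's law: I = V / Z_total = (60 - j103.9) / (95.1 - j1.11) = 0.6436 - j1.085 A.
Step 6 — Convert to polar: |I| = 1.262 A, ∠I = -59.3°.

I = 1.262∠-59.3° A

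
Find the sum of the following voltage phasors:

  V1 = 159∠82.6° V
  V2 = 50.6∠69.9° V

Step 1 — Convert each phasor to rectangular form:
  V1 = 159·(cos(82.6°) + j·sin(82.6°)) = 20.48 + j157.7 V
  V2 = 50.6·(cos(69.9°) + j·sin(69.9°)) = 17.39 + j47.52 V
Step 2 — Sum components: V_total = 37.87 + j205.2 V.
Step 3 — Convert to polar: |V_total| = 208.7 V, ∠V_total = 79.5°.

V_total = 208.7∠79.5° V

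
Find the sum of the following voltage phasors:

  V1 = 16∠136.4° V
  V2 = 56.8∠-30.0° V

Step 1 — Convert each phasor to rectangular form:
  V1 = 16·(cos(136.4°) + j·sin(136.4°)) = -11.59 + j11.03 V
  V2 = 56.8·(cos(-30.0°) + j·sin(-30.0°)) = 49.19 - j28.4 V
Step 2 — Sum components: V_total = 37.6 - j17.37 V.
Step 3 — Convert to polar: |V_total| = 41.42 V, ∠V_total = -24.8°.

V_total = 41.42∠-24.8° V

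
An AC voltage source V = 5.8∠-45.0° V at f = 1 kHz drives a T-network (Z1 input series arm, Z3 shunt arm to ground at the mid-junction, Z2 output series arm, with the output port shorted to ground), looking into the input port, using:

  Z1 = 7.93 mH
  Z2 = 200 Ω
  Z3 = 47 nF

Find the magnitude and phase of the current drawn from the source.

Step 1 — Angular frequency: ω = 2π·f = 2π·1000 = 6283 rad/s.
Step 2 — Component impedances:
  Z1: Z = jωL = j·6283·0.00793 = 0 + j49.83 Ω
  Z2: Z = R = 200 Ω
  Z3: Z = 1/(jωC) = -j/(ω·C) = 0 - j3386 Ω
Step 3 — With the output port shorted to ground, the output series arm Z2 runs from the junction to ground; the shunt arm Z3 also runs from the junction to ground. They appear in parallel: Z3 || Z2 = 199.3 - j11.77 Ω.
Step 4 — Series with input arm Z1: Z_in = Z1 + (Z3 || Z2) = 199.3 + j38.05 Ω = 202.9∠10.8° Ω.
Step 5 — Source phasor: V = 5.8∠-45.0° V = 4.101 - j4.101 V.
Step 6 — Ohm's law: I = V / Z_total = (4.101 - j4.101) / (199.3 + j38.05) = 0.01606 - j0.02364 A.
Step 7 — Convert to polar: |I| = 0.02858 A, ∠I = -55.8°.

I = 0.02858∠-55.8° A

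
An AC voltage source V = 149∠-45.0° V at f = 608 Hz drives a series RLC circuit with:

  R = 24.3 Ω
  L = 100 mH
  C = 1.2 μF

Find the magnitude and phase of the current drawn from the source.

Step 1 — Angular frequency: ω = 2π·f = 2π·608 = 3820 rad/s.
Step 2 — Component impedances:
  R: Z = R = 24.3 Ω
  L: Z = jωL = j·3820·0.1 = 0 + j382 Ω
  C: Z = 1/(jωC) = -j/(ω·C) = 0 - j218.1 Ω
Step 3 — Series combination: Z_total = R + L + C = 24.3 + j163.9 Ω = 165.7∠81.6° Ω.
Step 4 — Source phasor: V = 149∠-45.0° V = 105.4 - j105.4 V.
Step 5 — Ohm's law: I = V / Z_total = (105.4 - j105.4) / (24.3 + j163.9) = -0.5358 - j0.7224 A.
Step 6 — Convert to polar: |I| = 0.8994 A, ∠I = -126.6°.

I = 0.8994∠-126.6° A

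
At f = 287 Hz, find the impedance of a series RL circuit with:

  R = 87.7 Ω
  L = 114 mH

Step 1 — Angular frequency: ω = 2π·f = 2π·287 = 1803 rad/s.
Step 2 — Component impedances:
  R: Z = R = 87.7 Ω
  L: Z = jωL = j·1803·0.114 = 0 + j205.6 Ω
Step 3 — Series combination: Z_total = R + L = 87.7 + j205.6 Ω = 223.5∠66.9° Ω.

Z = 87.7 + j205.6 Ω = 223.5∠66.9° Ω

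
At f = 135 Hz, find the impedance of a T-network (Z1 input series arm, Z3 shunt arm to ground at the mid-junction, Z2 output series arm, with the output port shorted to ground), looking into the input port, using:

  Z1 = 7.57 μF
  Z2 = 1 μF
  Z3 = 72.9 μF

Step 1 — Angular frequency: ω = 2π·f = 2π·135 = 848.2 rad/s.
Step 2 — Component impedances:
  Z1: Z = 1/(jωC) = -j/(ω·C) = 0 - j155.7 Ω
  Z2: Z = 1/(jωC) = -j/(ω·C) = 0 - j1179 Ω
  Z3: Z = 1/(jωC) = -j/(ω·C) = 0 - j16.17 Ω
Step 3 — With the output port shorted to ground, the output series arm Z2 runs from the junction to ground; the shunt arm Z3 also runs from the junction to ground. They appear in parallel: Z3 || Z2 = 0 - j15.95 Ω.
Step 4 — Series with input arm Z1: Z_in = Z1 + (Z3 || Z2) = 0 - j171.7 Ω = 171.7∠-90.0° Ω.

Z = 0 - j171.7 Ω = 171.7∠-90.0° Ω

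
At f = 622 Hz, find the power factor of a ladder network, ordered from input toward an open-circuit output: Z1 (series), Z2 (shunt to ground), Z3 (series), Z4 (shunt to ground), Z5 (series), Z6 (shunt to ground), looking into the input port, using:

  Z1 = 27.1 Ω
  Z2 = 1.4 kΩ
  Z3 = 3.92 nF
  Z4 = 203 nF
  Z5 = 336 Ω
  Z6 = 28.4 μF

Step 1 — Angular frequency: ω = 2π·f = 2π·622 = 3908 rad/s.
Step 2 — Component impedances:
  Z1: Z = R = 27.1 Ω
  Z2: Z = R = 1400 Ω
  Z3: Z = 1/(jωC) = -j/(ω·C) = 0 - j6.527e+04 Ω
  Z4: Z = 1/(jωC) = -j/(ω·C) = 0 - j1260 Ω
  Z5: Z = R = 336 Ω
  Z6: Z = 1/(jωC) = -j/(ω·C) = 0 - j9.01 Ω
Step 3 — Ladder network (open output): work backward from the far end, alternating series and parallel combinations. Z_in = 1426 - j29.96 Ω = 1427∠-1.2° Ω.
Step 4 — Power factor: PF = cos(φ) = Re(Z)/|Z| = 1426.3/1426.6 = 0.9998.
Step 5 — Type: Im(Z) = -29.96 ⇒ leading (phase φ = -1.2°).

PF = 0.9998 (leading, φ = -1.2°)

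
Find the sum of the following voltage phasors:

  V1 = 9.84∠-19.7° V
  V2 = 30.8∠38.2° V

Step 1 — Convert each phasor to rectangular form:
  V1 = 9.84·(cos(-19.7°) + j·sin(-19.7°)) = 9.264 - j3.317 V
  V2 = 30.8·(cos(38.2°) + j·sin(38.2°)) = 24.2 + j19.05 V
Step 2 — Sum components: V_total = 33.47 + j15.73 V.
Step 3 — Convert to polar: |V_total| = 36.98 V, ∠V_total = 25.2°.

V_total = 36.98∠25.2° V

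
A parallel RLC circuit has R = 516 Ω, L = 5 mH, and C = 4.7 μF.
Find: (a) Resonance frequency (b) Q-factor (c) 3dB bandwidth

Step 1 — Resonance: ω₀ = 1/√(LC) = 1/√(0.005·4.7e-06) = 6523 rad/s.
Step 2 — f₀ = ω₀/(2π) = 1038 Hz.
Step 3 — Parallel Q: Q = R/(ω₀L) = 516/(6523·0.005) = 15.82.
Step 4 — Bandwidth: Δω = ω₀/Q = 412.3 rad/s; BW = Δω/(2π) = 65.63 Hz.

(a) f₀ = 1038 Hz  (b) Q = 15.82  (c) BW = 65.63 Hz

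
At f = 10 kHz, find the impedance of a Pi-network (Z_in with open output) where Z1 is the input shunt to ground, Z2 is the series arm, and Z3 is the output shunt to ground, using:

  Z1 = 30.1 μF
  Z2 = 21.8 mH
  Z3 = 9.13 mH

Step 1 — Angular frequency: ω = 2π·f = 2π·1e+04 = 6.283e+04 rad/s.
Step 2 — Component impedances:
  Z1: Z = 1/(jωC) = -j/(ω·C) = 0 - j0.5288 Ω
  Z2: Z = jωL = j·6.283e+04·0.0218 = 0 + j1370 Ω
  Z3: Z = jωL = j·6.283e+04·0.00913 = 0 + j573.7 Ω
Step 3 — With open output, the series arm Z2 and the output shunt Z3 appear in series to ground: Z2 + Z3 = 0 + j1943 Ω.
Step 4 — Parallel with input shunt Z1: Z_in = Z1 || (Z2 + Z3) = 0 - j0.5289 Ω = 0.5289∠-90.0° Ω.

Z = 0 - j0.5289 Ω = 0.5289∠-90.0° Ω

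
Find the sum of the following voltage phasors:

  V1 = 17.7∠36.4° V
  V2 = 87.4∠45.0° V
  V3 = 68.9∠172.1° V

Step 1 — Convert each phasor to rectangular form:
  V1 = 17.7·(cos(36.4°) + j·sin(36.4°)) = 14.25 + j10.5 V
  V2 = 87.4·(cos(45.0°) + j·sin(45.0°)) = 61.8 + j61.8 V
  V3 = 68.9·(cos(172.1°) + j·sin(172.1°)) = -68.25 + j9.47 V
Step 2 — Sum components: V_total = 7.802 + j81.77 V.
Step 3 — Convert to polar: |V_total| = 82.15 V, ∠V_total = 84.6°.

V_total = 82.15∠84.6° V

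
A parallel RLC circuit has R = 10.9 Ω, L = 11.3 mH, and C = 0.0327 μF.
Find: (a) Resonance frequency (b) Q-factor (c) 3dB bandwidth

Step 1 — Resonance: ω₀ = 1/√(LC) = 1/√(0.0113·3.27e-08) = 5.202e+04 rad/s.
Step 2 — f₀ = ω₀/(2π) = 8280 Hz.
Step 3 — Parallel Q: Q = R/(ω₀L) = 10.9/(5.202e+04·0.0113) = 0.01854.
Step 4 — Bandwidth: Δω = ω₀/Q = 2.806e+06 rad/s; BW = Δω/(2π) = 4.465e+05 Hz.

(a) f₀ = 8280 Hz  (b) Q = 0.01854  (c) BW = 4.465e+05 Hz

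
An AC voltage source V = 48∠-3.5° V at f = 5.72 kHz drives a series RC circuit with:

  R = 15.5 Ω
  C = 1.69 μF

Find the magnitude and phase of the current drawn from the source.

Step 1 — Angular frequency: ω = 2π·f = 2π·5720 = 3.594e+04 rad/s.
Step 2 — Component impedances:
  R: Z = R = 15.5 Ω
  C: Z = 1/(jωC) = -j/(ω·C) = 0 - j16.46 Ω
Step 3 — Series combination: Z_total = R + C = 15.5 - j16.46 Ω = 22.61∠-46.7° Ω.
Step 4 — Source phasor: V = 48∠-3.5° V = 47.91 - j2.93 V.
Step 5 — Ohm's law: I = V / Z_total = (47.91 - j2.93) / (15.5 - j16.46) = 1.547 + j1.454 A.
Step 6 — Convert to polar: |I| = 2.123 A, ∠I = 43.2°.

I = 2.123∠43.2° A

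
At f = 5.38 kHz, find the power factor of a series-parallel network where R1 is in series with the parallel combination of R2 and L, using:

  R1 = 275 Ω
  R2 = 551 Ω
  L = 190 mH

Step 1 — Angular frequency: ω = 2π·f = 2π·5380 = 3.38e+04 rad/s.
Step 2 — Component impedances:
  R1: Z = R = 275 Ω
  R2: Z = R = 551 Ω
  L: Z = jωL = j·3.38e+04·0.19 = 0 + j6423 Ω
Step 3 — Parallel branch: R2 || L = 1/(1/R2 + 1/L) = 547 + j46.92 Ω.
Step 4 — Series with R1: Z_total = R1 + (R2 || L) = 822 + j46.92 Ω = 823.3∠3.3° Ω.
Step 5 — Power factor: PF = cos(φ) = Re(Z)/|Z| = 822/823.3 = 0.9984.
Step 6 — Type: Im(Z) = 46.92 ⇒ lagging (phase φ = 3.3°).

PF = 0.9984 (lagging, φ = 3.3°)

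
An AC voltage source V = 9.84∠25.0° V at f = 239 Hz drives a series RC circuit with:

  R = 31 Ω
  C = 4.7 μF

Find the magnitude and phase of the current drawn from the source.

Step 1 — Angular frequency: ω = 2π·f = 2π·239 = 1502 rad/s.
Step 2 — Component impedances:
  R: Z = R = 31 Ω
  C: Z = 1/(jωC) = -j/(ω·C) = 0 - j141.7 Ω
Step 3 — Series combination: Z_total = R + C = 31 - j141.7 Ω = 145∠-77.7° Ω.
Step 4 — Source phasor: V = 9.84∠25.0° V = 8.918 + j4.159 V.
Step 5 — Ohm's law: I = V / Z_total = (8.918 + j4.159) / (31 - j141.7) = -0.01487 + j0.0662 A.
Step 6 — Convert to polar: |I| = 0.06784 A, ∠I = 102.7°.

I = 0.06784∠102.7° A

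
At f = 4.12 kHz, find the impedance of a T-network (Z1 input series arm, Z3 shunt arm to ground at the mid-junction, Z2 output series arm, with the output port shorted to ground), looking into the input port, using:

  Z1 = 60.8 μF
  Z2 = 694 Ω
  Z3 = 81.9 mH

Step 1 — Angular frequency: ω = 2π·f = 2π·4120 = 2.589e+04 rad/s.
Step 2 — Component impedances:
  Z1: Z = 1/(jωC) = -j/(ω·C) = 0 - j0.6354 Ω
  Z2: Z = R = 694 Ω
  Z3: Z = jωL = j·2.589e+04·0.0819 = 0 + j2120 Ω
Step 3 — With the output port shorted to ground, the output series arm Z2 runs from the junction to ground; the shunt arm Z3 also runs from the junction to ground. They appear in parallel: Z3 || Z2 = 626.8 + j205.2 Ω.
Step 4 — Series with input arm Z1: Z_in = Z1 + (Z3 || Z2) = 626.8 + j204.6 Ω = 659.4∠18.1° Ω.

Z = 626.8 + j204.6 Ω = 659.4∠18.1° Ω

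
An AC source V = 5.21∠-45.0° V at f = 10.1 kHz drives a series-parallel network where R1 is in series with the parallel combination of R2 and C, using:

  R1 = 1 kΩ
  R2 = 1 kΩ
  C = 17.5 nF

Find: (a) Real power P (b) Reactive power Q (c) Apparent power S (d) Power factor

Step 1 — Angular frequency: ω = 2π·f = 2π·1.01e+04 = 6.346e+04 rad/s.
Step 2 — Component impedances:
  R1: Z = R = 1000 Ω
  R2: Z = R = 1000 Ω
  C: Z = 1/(jωC) = -j/(ω·C) = 0 - j900.5 Ω
Step 3 — Parallel branch: R2 || C = 1/(1/R2 + 1/C) = 447.8 - j497.3 Ω.
Step 4 — Series with R1: Z_total = R1 + (R2 || C) = 1448 - j497.3 Ω = 1531∠-19.0° Ω.
Step 5 — Source phasor: V = 5.21∠-45.0° V = 3.684 - j3.684 V.
Step 6 — Current: I = V / Z = 0.003058 - j0.001494 A = 0.003403∠-26.0° A.
Step 7 — Complex power: S = V·I* = 0.01677 - j0.00576 VA.
Step 8 — Real power: P = Re(S) = 0.01677 W.
Step 9 — Reactive power: Q = Im(S) = -0.00576 VAR.
Step 10 — Apparent power: |S| = 0.01773 VA.
Step 11 — Power factor: PF = P/|S| = 0.9458 (leading).

(a) P = 0.01677 W  (b) Q = -0.00576 VAR  (c) S = 0.01773 VA  (d) PF = 0.9458 (leading)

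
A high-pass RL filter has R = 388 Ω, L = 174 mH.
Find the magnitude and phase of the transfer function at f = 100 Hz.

Step 1 — Angular frequency: ω = 2π·100 = 628.3 rad/s.
Step 2 — Transfer function: H(jω) = jωL/(R + jωL).
Step 3 — Numerator jωL = j·109.3; denominator R + jωL = 388 + j109.3.
Step 4 — H = 0.07356 + j0.261.
Step 5 — Magnitude: |H| = 0.2712 (-11.3 dB); phase: φ = 74.3°.

|H| = 0.2712 (-11.3 dB), φ = 74.3°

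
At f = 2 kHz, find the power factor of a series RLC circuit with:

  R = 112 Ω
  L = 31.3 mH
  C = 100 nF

Step 1 — Angular frequency: ω = 2π·f = 2π·2000 = 1.257e+04 rad/s.
Step 2 — Component impedances:
  R: Z = R = 112 Ω
  L: Z = jωL = j·1.257e+04·0.0313 = 0 + j393.3 Ω
  C: Z = 1/(jωC) = -j/(ω·C) = 0 - j795.8 Ω
Step 3 — Series combination: Z_total = R + L + C = 112 - j402.4 Ω = 417.7∠-74.4° Ω.
Step 4 — Power factor: PF = cos(φ) = Re(Z)/|Z| = 112/417.7 = 0.2681.
Step 5 — Type: Im(Z) = -402.4 ⇒ leading (phase φ = -74.4°).

PF = 0.2681 (leading, φ = -74.4°)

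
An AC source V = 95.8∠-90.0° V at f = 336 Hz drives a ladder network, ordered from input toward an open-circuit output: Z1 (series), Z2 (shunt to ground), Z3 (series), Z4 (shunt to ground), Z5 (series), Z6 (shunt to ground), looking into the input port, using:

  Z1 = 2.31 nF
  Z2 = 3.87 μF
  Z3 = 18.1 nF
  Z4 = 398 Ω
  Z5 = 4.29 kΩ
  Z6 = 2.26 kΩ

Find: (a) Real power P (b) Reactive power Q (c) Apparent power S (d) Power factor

Step 1 — Angular frequency: ω = 2π·f = 2π·336 = 2111 rad/s.
Step 2 — Component impedances:
  Z1: Z = 1/(jωC) = -j/(ω·C) = 0 - j2.051e+05 Ω
  Z2: Z = 1/(jωC) = -j/(ω·C) = 0 - j122.4 Ω
  Z3: Z = 1/(jωC) = -j/(ω·C) = 0 - j2.617e+04 Ω
  Z4: Z = R = 398 Ω
  Z5: Z = R = 4290 Ω
  Z6: Z = R = 2260 Ω
Step 3 — Ladder network (open output): work backward from the far end, alternating series and parallel combinations. Z_in = 0.008129 - j2.052e+05 Ω = 2.052e+05∠-90.0° Ω.
Step 4 — Source phasor: V = 95.8∠-90.0° V = 0 - j95.8 V.
Step 5 — Current: I = V / Z = 0.0004669 - j1.85e-11 A = 0.0004669∠-0.0° A.
Step 6 — Complex power: S = V·I* = 1.772e-09 - j0.04473 VA.
Step 7 — Real power: P = Re(S) = 1.772e-09 W.
Step 8 — Reactive power: Q = Im(S) = -0.04473 VAR.
Step 9 — Apparent power: |S| = 0.04473 VA.
Step 10 — Power factor: PF = P/|S| = 3.962e-08 (leading).

(a) P = 1.772e-09 W  (b) Q = -0.04473 VAR  (c) S = 0.04473 VA  (d) PF = 3.962e-08 (leading)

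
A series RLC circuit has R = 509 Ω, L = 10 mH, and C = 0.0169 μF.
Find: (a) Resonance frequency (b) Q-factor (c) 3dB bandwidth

Step 1 — Resonance: ω₀ = 1/√(LC) = 1/√(0.01·1.69e-08) = 7.692e+04 rad/s.
Step 2 — f₀ = ω₀/(2π) = 1.224e+04 Hz.
Step 3 — Series Q: Q = ω₀L/R = 7.692e+04·0.01/509 = 1.511.
Step 4 — Bandwidth: Δω = ω₀/Q = 5.09e+04 rad/s; BW = Δω/(2π) = 8101 Hz.

(a) f₀ = 1.224e+04 Hz  (b) Q = 1.511  (c) BW = 8101 Hz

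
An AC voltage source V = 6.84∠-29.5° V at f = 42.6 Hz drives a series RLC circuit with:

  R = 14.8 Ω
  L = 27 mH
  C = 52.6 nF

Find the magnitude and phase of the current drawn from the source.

Step 1 — Angular frequency: ω = 2π·f = 2π·42.6 = 267.7 rad/s.
Step 2 — Component impedances:
  R: Z = R = 14.8 Ω
  L: Z = jωL = j·267.7·0.027 = 0 + j7.227 Ω
  C: Z = 1/(jωC) = -j/(ω·C) = 0 - j7.103e+04 Ω
Step 3 — Series combination: Z_total = R + L + C = 14.8 - j7.102e+04 Ω = 7.102e+04∠-90.0° Ω.
Step 4 — Source phasor: V = 6.84∠-29.5° V = 5.953 - j3.368 V.
Step 5 — Ohm's law: I = V / Z_total = (5.953 - j3.368) / (14.8 - j7.102e+04) = 4.744e-05 + j8.381e-05 A.
Step 6 — Convert to polar: |I| = 9.631e-05 A, ∠I = 60.5°.

I = 9.631e-05∠60.5° A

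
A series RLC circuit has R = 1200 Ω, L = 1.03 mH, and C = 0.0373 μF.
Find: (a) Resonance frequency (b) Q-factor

Step 1 — Resonance condition Im(Z)=0 gives ω₀ = 1/√(LC).
Step 2 — ω₀ = 1/√(0.00103·3.73e-08) = 1.613e+05 rad/s.
Step 3 — f₀ = ω₀/(2π) = 2.568e+04 Hz.
Step 4 — Series Q: Q = ω₀L/R = 1.613e+05·0.00103/1200 = 0.1385.

(a) f₀ = 2.568e+04 Hz  (b) Q = 0.1385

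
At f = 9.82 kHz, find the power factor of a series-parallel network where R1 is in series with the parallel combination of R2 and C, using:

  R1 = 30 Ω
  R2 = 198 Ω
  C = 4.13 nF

Step 1 — Angular frequency: ω = 2π·f = 2π·9820 = 6.17e+04 rad/s.
Step 2 — Component impedances:
  R1: Z = R = 30 Ω
  R2: Z = R = 198 Ω
  C: Z = 1/(jωC) = -j/(ω·C) = 0 - j3924 Ω
Step 3 — Parallel branch: R2 || C = 1/(1/R2 + 1/C) = 197.5 - j9.965 Ω.
Step 4 — Series with R1: Z_total = R1 + (R2 || C) = 227.5 - j9.965 Ω = 227.7∠-2.5° Ω.
Step 5 — Power factor: PF = cos(φ) = Re(Z)/|Z| = 227.5/227.72 = 0.999.
Step 6 — Type: Im(Z) = -9.965 ⇒ leading (phase φ = -2.5°).

PF = 0.999 (leading, φ = -2.5°)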